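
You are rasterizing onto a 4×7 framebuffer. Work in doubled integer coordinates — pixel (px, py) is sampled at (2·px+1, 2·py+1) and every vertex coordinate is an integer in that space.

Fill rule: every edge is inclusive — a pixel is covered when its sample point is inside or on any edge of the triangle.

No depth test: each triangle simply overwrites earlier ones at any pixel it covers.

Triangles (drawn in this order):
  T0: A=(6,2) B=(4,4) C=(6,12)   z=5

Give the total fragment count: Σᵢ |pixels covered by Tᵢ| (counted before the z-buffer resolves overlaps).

T0:
  2·area = 20  (B↔C swapped to make it positive)
  edge (6, 2)→(6, 12): d=(0,10) inclusive
  edge (6, 12)→(4, 4): d=(-2,-8) inclusive
  edge (4, 4)→(6, 2): d=(2,-2) inclusive
    (3,0)@(7, 1): e=[-10,30,0] → ·  [on edge]
    (2,1)@(5, 3): e=[10,10,0] → █  [on edge]
    (3,1)@(7, 3): e=[-10,26,4] → ·
    (1,2)@(3, 5): e=[30,-10,0] → ·  [on edge]
    (2,2)@(5, 5): e=[10,6,4] → █
    (3,2)@(7, 5): e=[-10,22,8] → ·
    (0,3)@(1, 7): e=[50,-30,0] → ·  [on edge]
    (2,3)@(5, 7): e=[10,2,8] → █
    (3,3)@(7, 7): e=[-10,18,12] → ·
    (2,4)@(5, 9): e=[10,-2,12] → ·
  covered (3 px):
    · · · ·
    · · █ ·
    · · █ ·
    · · █ ·
    · · · ·
    · · · ·
    · · · ·

Result: 3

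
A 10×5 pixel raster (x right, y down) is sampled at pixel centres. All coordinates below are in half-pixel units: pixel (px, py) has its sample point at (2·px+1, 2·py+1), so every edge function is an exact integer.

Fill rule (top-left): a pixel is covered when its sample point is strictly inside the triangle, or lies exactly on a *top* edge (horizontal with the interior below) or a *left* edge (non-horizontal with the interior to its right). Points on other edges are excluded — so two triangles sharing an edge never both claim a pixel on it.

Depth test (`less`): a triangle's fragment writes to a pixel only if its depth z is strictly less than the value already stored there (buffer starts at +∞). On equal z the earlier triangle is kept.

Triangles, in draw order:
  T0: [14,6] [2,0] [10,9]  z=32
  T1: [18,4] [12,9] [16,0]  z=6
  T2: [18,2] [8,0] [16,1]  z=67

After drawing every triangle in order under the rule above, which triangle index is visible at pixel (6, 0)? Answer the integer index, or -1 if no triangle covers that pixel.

T0:
  2·area = 60  (B↔C swapped to make it positive)
  edge (14, 6)→(10, 9): d=(-4,3) right/bottom  bias=-1
  edge (10, 9)→(2, 0): d=(-8,-9) top-left  bias=+0
  edge (2, 0)→(14, 6): d=(12,6) right/bottom  bias=-1
    (1,0)@(3, 1): e=[53,1,6] → X
    (2,0)@(5, 1): e=[47,19,-6] → .
    (1,1)@(3, 3): e=[45,-15,30] → .
    (2,1)@(5, 3): e=[39,3,18] → X
    (3,1)@(7, 3): e=[33,21,6] → X
    (4,1)@(9, 3): e=[27,39,-6] → .
    (2,2)@(5, 5): e=[31,-13,42] → .
    (3,2)@(7, 5): e=[25,5,30] → X
    (4,2)@(9, 5): e=[19,23,18] → X
    (5,2)@(11, 5): e=[13,41,6] → X
    (6,2)@(13, 5): e=[7,59,-6] → .
    (3,3)@(7, 7): e=[17,-11,54] → .
  covered (8 px):
    . X . . . . . . . .
    . . X X . . . . . .
    . . . X X X . . . .
    . . . . X X . . . .
    . . . . . . . . . .
T1:
  2·area = 34
  edge (18, 4)→(12, 9): d=(-6,5) right/bottom  bias=-1
  edge (12, 9)→(16, 0): d=(4,-9) top-left  bias=+0
  edge (16, 0)→(18, 4): d=(2,4) right/bottom  bias=-1
    (7,1)@(15, 3): e=[21,3,10] → X
    (8,1)@(17, 3): e=[11,21,2] → X
    (9,1)@(19, 3): e=[1,39,-6] → .
    (7,2)@(15, 5): e=[9,11,14] → X
    (8,2)@(17, 5): e=[-1,29,6] → .
    (6,3)@(13, 7): e=[7,1,26] → X
    (7,3)@(15, 7): e=[-3,19,18] → .
    (6,4)@(13, 9): e=[-5,9,30] → .
  covered (4 px):
    . . . . . . . . . .
    . . . . . . . X X .
    . . . . . . . X . .
    . . . . . . X . . .
    . . . . . . . . . .
T2:
  2·area = 6
  edge (18, 2)→(8, 0): d=(-10,-2) top-left  bias=+0
  edge (8, 0)→(16, 1): d=(8,1) right/bottom  bias=-1
  edge (16, 1)→(18, 2): d=(2,1) right/bottom  bias=-1
    (6,0)@(13, 1): e=[0,3,3] → X  [on edge]
    (7,0)@(15, 1): e=[4,1,1] → X
    (8,0)@(17, 1): e=[8,-1,-1] → .
    (6,1)@(13, 3): e=[-20,19,7] → .
    (7,1)@(15, 3): e=[-16,17,5] → .
  covered (2 px):
    . . . . . . X X . .
    . . . . . . . . . .
    . . . . . . . . . .
    . . . . . . . . . .
    . . . . . . . . . .

Z-buffer (winner per pixel, '.' = empty):
  . 0 . . . . 2 2 . .
  . . 0 0 . . . 1 1 .
  . . . 0 0 0 . 1 . .
  . . . . 0 0 1 . . .
  . . . . . . . . . .

Result: 2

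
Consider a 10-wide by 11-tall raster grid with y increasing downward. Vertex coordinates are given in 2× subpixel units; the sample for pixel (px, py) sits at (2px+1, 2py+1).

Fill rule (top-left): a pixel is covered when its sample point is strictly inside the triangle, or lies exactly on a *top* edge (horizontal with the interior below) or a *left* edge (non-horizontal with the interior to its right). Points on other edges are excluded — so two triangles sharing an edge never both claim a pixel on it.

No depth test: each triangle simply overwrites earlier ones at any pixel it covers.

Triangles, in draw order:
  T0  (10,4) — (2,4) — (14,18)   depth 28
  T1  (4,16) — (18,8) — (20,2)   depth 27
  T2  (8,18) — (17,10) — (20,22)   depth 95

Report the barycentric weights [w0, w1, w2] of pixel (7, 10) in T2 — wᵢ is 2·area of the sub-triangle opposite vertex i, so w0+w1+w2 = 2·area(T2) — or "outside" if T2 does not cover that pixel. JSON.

T0:
  2·area = 112  (B↔C swapped to make it positive)
  edge (10, 4)→(14, 18): d=(4,14) right/bottom  bias=-1
  edge (14, 18)→(2, 4): d=(-12,-14) top-left  bias=+0
  edge (2, 4)→(10, 4): d=(8,0) top-left  bias=+0
    (1,2)@(3, 5): e=[102,2,8] → #
    (2,2)@(5, 5): e=[74,30,8] → #
    (3,2)@(7, 5): e=[46,58,8] → #
    (4,2)@(9, 5): e=[18,86,8] → #
    (5,2)@(11, 5): e=[-10,114,8] → ·
    (1,3)@(3, 7): e=[110,-22,24] → ·
    (2,3)@(5, 7): e=[82,6,24] → #
    (5,3)@(11, 7): e=[-2,90,24] → ·
    (2,4)@(5, 9): e=[90,-18,40] → ·
    (3,4)@(7, 9): e=[62,10,40] → #
    (5,4)@(11, 9): e=[6,66,40] → #
    (6,4)@(13, 9): e=[-22,94,40] → ·
  covered (14 px):
    · · · · · · · · · ·
    · · · · · · · · · ·
    · # # # # · · · · ·
    · · # # # · · · · ·
    · · · # # # · · · ·
    · · · · # # · · · ·
    · · · · · # · · · ·
    · · · · · · # · · ·
    · · · · · · · · · ·
    · · · · · · · · · ·
    · · · · · · · · · ·
T1:
  2·area = 68  (B↔C swapped to make it positive)
  edge (4, 16)→(20, 2): d=(16,-14) top-left  bias=+0
  edge (20, 2)→(18, 8): d=(-2,6) right/bottom  bias=-1
  edge (18, 8)→(4, 16): d=(-14,8) right/bottom  bias=-1
    (9,1)@(19, 3): e=[2,4,62] → #
    (8,2)@(17, 5): e=[6,12,50] → #
    (9,2)@(19, 5): e=[34,0,34] → ·  [on edge]
    (7,3)@(15, 7): e=[10,20,38] → #
    (9,3)@(19, 7): e=[66,-4,6] → ·
    (6,4)@(13, 9): e=[14,28,26] → #
    (8,4)@(17, 9): e=[70,4,-6] → ·
    (5,5)@(11, 11): e=[18,36,14] → #
    (6,5)@(13, 11): e=[46,24,-2] → ·
    (7,5)@(15, 11): e=[74,12,-18] → ·
    (8,5)@(17, 11): e=[102,0,-34] → ·  [on edge]
    (4,6)@(9, 13): e=[22,44,2] → #
    (7,8)@(15, 17): e=[170,0,-102] → ·  [on edge]
  covered (8 px):
    · · · · · · · · · ·
    · · · · · · · · · #
    · · · · · · · · # ·
    · · · · · · · # # ·
    · · · · · · # # · ·
    · · · · · # · · · ·
    · · · · # · · · · ·
    · · · · · · · · · ·
    · · · · · · · · · ·
    · · · · · · · · · ·
    · · · · · · · · · ·
T2:
  2·area = 132
  edge (8, 18)→(17, 10): d=(9,-8) top-left  bias=+0
  edge (17, 10)→(20, 22): d=(3,12) right/bottom  bias=-1
  edge (20, 22)→(8, 18): d=(-12,-4) top-left  bias=+0
    (8,5)@(17, 11): e=[9,3,120] → #
    (9,5)@(19, 11): e=[25,-21,128] → ·
    (7,6)@(15, 13): e=[11,33,88] → #
    (9,6)@(19, 13): e=[43,-15,104] → ·
    (6,7)@(13, 15): e=[13,63,56] → #
    (9,7)@(19, 15): e=[61,-9,80] → ·
    (2,8)@(5, 17): e=[-33,165,0] → ·  [on edge]
    (5,8)@(11, 17): e=[15,93,24] → #
    (9,8)@(19, 17): e=[79,-3,56] → ·
    (5,9)@(11, 19): e=[33,99,0] → #  [on edge]
    (9,9)@(19, 19): e=[97,3,32] → #
    (5,10)@(11, 21): e=[51,105,-24] → ·
    (8,10)@(17, 21): e=[99,33,0] → #  [on edge]
  covered (17 px):
    · · · · · · · · · ·
    · · · · · · · · · ·
    · · · · · · · · · ·
    · · · · · · · · · ·
    · · · · · · · · · ·
    · · · · · · · · # ·
    · · · · · · · # # ·
    · · · · · · # # # ·
    · · · · · # # # # ·
    · · · · · # # # # #
    · · · · · · · · # #

Result: "outside"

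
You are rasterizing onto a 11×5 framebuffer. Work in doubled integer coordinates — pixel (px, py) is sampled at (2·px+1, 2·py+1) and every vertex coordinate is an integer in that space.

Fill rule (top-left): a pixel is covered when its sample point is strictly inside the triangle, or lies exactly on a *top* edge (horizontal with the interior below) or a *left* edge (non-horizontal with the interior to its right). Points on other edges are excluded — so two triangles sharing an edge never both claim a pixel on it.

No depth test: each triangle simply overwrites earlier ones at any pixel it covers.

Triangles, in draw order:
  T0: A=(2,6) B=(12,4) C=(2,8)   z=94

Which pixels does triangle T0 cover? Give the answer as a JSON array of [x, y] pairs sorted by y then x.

T0:
  2·area = 20
  edge (2, 6)→(12, 4): d=(10,-2) top-left  bias=+0
  edge (12, 4)→(2, 8): d=(-10,4) right/bottom  bias=-1
  edge (2, 8)→(2, 6): d=(0,-2) top-left  bias=+0
    (8,1)@(17, 3): e=[0,-10,30] → ·  [on edge]
    (3,2)@(7, 5): e=[0,10,10] → █  [on edge]
    (4,2)@(9, 5): e=[4,2,14] → █
    (5,2)@(11, 5): e=[8,-6,18] → ·
    (1,3)@(3, 7): e=[12,6,2] → █
    (2,3)@(5, 7): e=[16,-2,6] → ·
    (3,3)@(7, 7): e=[20,-10,10] → ·
    (4,3)@(9, 7): e=[24,-18,14] → ·
    (1,4)@(3, 9): e=[32,-14,2] → ·
  covered (3 px):
    · · · · · · · · · · ·
    · · · · · · · · · · ·
    · · · █ █ · · · · · ·
    · █ · · · · · · · · ·
    · · · · · · · · · · ·

Answer: [[3,2],[4,2],[1,3]]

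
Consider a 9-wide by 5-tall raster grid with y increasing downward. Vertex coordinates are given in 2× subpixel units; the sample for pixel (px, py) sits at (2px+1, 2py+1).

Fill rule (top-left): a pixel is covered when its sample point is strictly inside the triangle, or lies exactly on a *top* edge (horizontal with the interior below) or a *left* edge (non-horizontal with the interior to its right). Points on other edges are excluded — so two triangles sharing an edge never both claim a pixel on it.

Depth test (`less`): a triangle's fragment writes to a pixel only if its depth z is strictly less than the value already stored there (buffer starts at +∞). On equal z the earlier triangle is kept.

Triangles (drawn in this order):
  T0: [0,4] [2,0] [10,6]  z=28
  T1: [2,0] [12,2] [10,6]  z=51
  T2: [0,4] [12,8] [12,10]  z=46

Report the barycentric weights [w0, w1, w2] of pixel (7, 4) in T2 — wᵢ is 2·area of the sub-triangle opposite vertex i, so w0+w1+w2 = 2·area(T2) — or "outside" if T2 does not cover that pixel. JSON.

T0:
  2·area = 44
  edge (0, 4)→(2, 0): d=(2,-4) top-left  bias=+0
  edge (2, 0)→(10, 6): d=(8,6) right/bottom  bias=-1
  edge (10, 6)→(0, 4): d=(-10,-2) top-left  bias=+0
    (1,0)@(3, 1): e=[6,2,36] → █
    (2,0)@(5, 1): e=[14,-10,40] → ·
    (0,1)@(1, 3): e=[2,30,12] → █
    (2,1)@(5, 3): e=[18,6,20] → █
    (3,1)@(7, 3): e=[26,-6,24] → ·
    (0,2)@(1, 5): e=[6,46,-8] → ·
    (1,2)@(3, 5): e=[14,34,-4] → ·
    (2,2)@(5, 5): e=[22,22,0] → █  [on edge]
    (3,2)@(7, 5): e=[30,10,4] → █
    (4,2)@(9, 5): e=[38,-2,8] → ·
    (2,3)@(5, 7): e=[26,38,-20] → ·
    (3,3)@(7, 7): e=[34,26,-16] → ·
    (7,3)@(15, 7): e=[66,-22,0] → ·  [on edge]
  covered (6 px):
    · █ · · · · · · ·
    █ █ █ · · · · · ·
    · · █ █ · · · · ·
    · · · · · · · · ·
    · · · · · · · · ·
T1:
  2·area = 44
  edge (2, 0)→(12, 2): d=(10,2) right/bottom  bias=-1
  edge (12, 2)→(10, 6): d=(-2,4) right/bottom  bias=-1
  edge (10, 6)→(2, 0): d=(-8,-6) top-left  bias=+0
    (2,0)@(5, 1): e=[4,30,10] → █
    (3,0)@(7, 1): e=[0,22,22] → ·  [on edge]
    (2,1)@(5, 3): e=[24,26,-6] → ·
    (3,1)@(7, 3): e=[20,18,6] → █
    (4,1)@(9, 3): e=[16,10,18] → █
    (5,1)@(11, 3): e=[12,2,30] → █
    (6,1)@(13, 3): e=[8,-6,42] → ·
    (8,1)@(17, 3): e=[0,-22,66] → ·  [on edge]
    (3,2)@(7, 5): e=[40,14,-10] → ·
    (4,2)@(9, 5): e=[36,6,2] → █
    (5,2)@(11, 5): e=[32,-2,14] → ·
    (4,3)@(9, 7): e=[56,2,-14] → ·
  covered (5 px):
    · · █ · · · · · ·
    · · · █ █ █ · · ·
    · · · · █ · · · ·
    · · · · · · · · ·
    · · · · · · · · ·
T2:
  2·area = 24
  edge (0, 4)→(12, 8): d=(12,4) right/bottom  bias=-1
  edge (12, 8)→(12, 10): d=(0,2) right/bottom  bias=-1
  edge (12, 10)→(0, 4): d=(-12,-6) top-left  bias=+0
    (1,2)@(3, 5): e=[0,18,6] → ·  [on edge]
    (3,3)@(7, 7): e=[8,10,6] → █
    (4,3)@(9, 7): e=[0,6,18] → ·  [on edge]
    (3,4)@(7, 9): e=[32,10,-18] → ·
    (5,4)@(11, 9): e=[16,2,6] → █
    (6,4)@(13, 9): e=[8,-2,18] → ·
    (7,4)@(15, 9): e=[0,-6,30] → ·  [on edge]
  covered (2 px):
    · · · · · · · · ·
    · · · · · · · · ·
    · · · · · · · · ·
    · · · █ · · · · ·
    · · · · · █ · · ·

Result: "outside"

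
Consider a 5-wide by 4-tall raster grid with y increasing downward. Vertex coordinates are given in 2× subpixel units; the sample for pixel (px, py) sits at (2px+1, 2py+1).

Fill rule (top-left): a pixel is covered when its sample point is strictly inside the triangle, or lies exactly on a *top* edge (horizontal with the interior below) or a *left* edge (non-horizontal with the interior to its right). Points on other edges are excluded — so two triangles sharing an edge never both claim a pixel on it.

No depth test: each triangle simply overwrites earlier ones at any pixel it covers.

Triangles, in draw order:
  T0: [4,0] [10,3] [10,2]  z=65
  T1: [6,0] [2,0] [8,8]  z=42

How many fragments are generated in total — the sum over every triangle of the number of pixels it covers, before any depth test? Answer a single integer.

T0:
  2·area = 6  (B↔C swapped to make it positive)
  edge (4, 0)→(10, 2): d=(6,2) right/bottom  bias=-1
  edge (10, 2)→(10, 3): d=(0,1) right/bottom  bias=-1
  edge (10, 3)→(4, 0): d=(-6,-3) top-left  bias=+0
    (3,0)@(7, 1): e=[0,3,3] → ·  [on edge]
  covered (0 px):
    · · · · ·
    · · · · ·
    · · · · ·
    · · · · ·
T1:
  2·area = 32  (B↔C swapped to make it positive)
  edge (6, 0)→(8, 8): d=(2,8) right/bottom  bias=-1
  edge (8, 8)→(2, 0): d=(-6,-8) top-left  bias=+0
  edge (2, 0)→(6, 0): d=(4,0) top-left  bias=+0
    (1,0)@(3, 1): e=[26,2,4] → █
    (2,0)@(5, 1): e=[10,18,4] → █
    (3,0)@(7, 1): e=[-6,34,4] → ·
    (1,1)@(3, 3): e=[30,-10,12] → ·
    (2,1)@(5, 3): e=[14,6,12] → █
    (3,1)@(7, 3): e=[-2,22,12] → ·
    (2,2)@(5, 5): e=[18,-6,20] → ·
    (3,2)@(7, 5): e=[2,10,20] → █
    (4,2)@(9, 5): e=[-14,26,20] → ·
    (3,3)@(7, 7): e=[6,-2,28] → ·
  covered (4 px):
    · █ █ · ·
    · · █ · ·
    · · · █ ·
    · · · · ·

Final: 4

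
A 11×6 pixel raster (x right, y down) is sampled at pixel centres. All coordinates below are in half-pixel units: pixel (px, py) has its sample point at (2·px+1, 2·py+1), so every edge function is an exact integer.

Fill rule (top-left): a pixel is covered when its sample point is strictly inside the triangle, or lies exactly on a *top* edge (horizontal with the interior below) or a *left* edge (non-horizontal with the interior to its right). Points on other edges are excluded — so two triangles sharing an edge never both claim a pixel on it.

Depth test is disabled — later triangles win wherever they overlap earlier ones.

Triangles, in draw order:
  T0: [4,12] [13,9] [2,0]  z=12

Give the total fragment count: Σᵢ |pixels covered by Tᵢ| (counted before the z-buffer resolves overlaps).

T0:
  2·area = 114  (B↔C swapped to make it positive)
  edge (4, 12)→(2, 0): d=(-2,-12) top-left  bias=+0
  edge (2, 0)→(13, 9): d=(11,9) right/bottom  bias=-1
  edge (13, 9)→(4, 12): d=(-9,3) right/bottom  bias=-1
    (1,0)@(3, 1): e=[10,2,102] → X
    (2,0)@(5, 1): e=[34,-16,96] → .
    (1,1)@(3, 3): e=[6,24,84] → X
    (2,1)@(5, 3): e=[30,6,78] → X
    (3,1)@(7, 3): e=[54,-12,72] → .
    (1,2)@(3, 5): e=[2,46,66] → X
    (3,2)@(7, 5): e=[50,10,54] → X
    (4,2)@(9, 5): e=[74,-8,48] → .
    (1,3)@(3, 7): e=[-2,68,48] → .
    (2,3)@(5, 7): e=[22,50,42] → X
    (4,3)@(9, 7): e=[70,14,30] → X
    (5,3)@(11, 7): e=[94,-4,24] → .
    (9,3)@(19, 7): e=[190,-76,0] → .  [on edge]
    (6,4)@(13, 9): e=[114,0,0] → .  [on edge]
    (3,5)@(7, 11): e=[38,76,0] → .  [on edge]
  covered (14 px):
    . X . . . . . . . . .
    . X X . . . . . . . .
    . X X X . . . . . . .
    . . X X X . . . . . .
    . . X X X X . . . . .
    . . X . . . . . . . .

Answer: 14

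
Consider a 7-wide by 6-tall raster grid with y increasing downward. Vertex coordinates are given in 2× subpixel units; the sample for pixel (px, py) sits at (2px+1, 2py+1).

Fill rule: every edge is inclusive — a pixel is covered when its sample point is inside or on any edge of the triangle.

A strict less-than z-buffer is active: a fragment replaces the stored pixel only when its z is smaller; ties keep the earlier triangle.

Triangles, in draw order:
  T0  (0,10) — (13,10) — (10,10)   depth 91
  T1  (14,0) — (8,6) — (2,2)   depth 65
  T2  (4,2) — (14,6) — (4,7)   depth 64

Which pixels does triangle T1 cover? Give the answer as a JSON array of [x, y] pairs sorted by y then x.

T0:
  degenerate (2·area = 0) — covers nothing
T1:
  2·area = 60
  edge (14, 0)→(8, 6): d=(-6,6) inclusive
  edge (8, 6)→(2, 2): d=(-6,-4) inclusive
  edge (2, 2)→(14, 0): d=(12,-2) inclusive
    (4,0)@(9, 1): e=[24,34,2] → #
    (5,0)@(11, 1): e=[12,42,6] → #
    (6,0)@(13, 1): e=[0,50,10] → #  [on edge]
    (2,1)@(5, 3): e=[36,6,18] → #
    (3,1)@(7, 3): e=[24,14,22] → #
    (5,1)@(11, 3): e=[0,30,30] → #  [on edge]
    (6,1)@(13, 3): e=[-12,38,34] → ·
    (2,2)@(5, 5): e=[24,-6,42] → ·
    (3,2)@(7, 5): e=[12,2,46] → #
    (4,2)@(9, 5): e=[0,10,50] → #  [on edge]
    (5,2)@(11, 5): e=[-12,18,54] → ·
    (3,3)@(7, 7): e=[0,-10,70] → ·  [on edge]
    (2,4)@(5, 9): e=[0,-30,90] → ·  [on edge]
    (1,5)@(3, 11): e=[0,-50,110] → ·  [on edge]
  covered (9 px):
    · · · · # # #
    · · # # # # ·
    · · · # # · ·
    · · · · · · ·
    · · · · · · ·
    · · · · · · ·
T2:
  2·area = 50
  edge (4, 2)→(14, 6): d=(10,4) inclusive
  edge (14, 6)→(4, 7): d=(-10,1) inclusive
  edge (4, 7)→(4, 2): d=(0,-5) inclusive
    (2,1)@(5, 3): e=[6,39,5] → #
    (3,1)@(7, 3): e=[-2,37,15] → ·
    (2,2)@(5, 5): e=[26,19,5] → #
    (3,2)@(7, 5): e=[18,17,15] → #
    (4,2)@(9, 5): e=[10,15,25] → #
    (5,2)@(11, 5): e=[2,13,35] → #
    (6,2)@(13, 5): e=[-6,11,45] → ·
    (2,3)@(5, 7): e=[46,-1,5] → ·
    (3,3)@(7, 7): e=[38,-3,15] → ·
    (4,3)@(9, 7): e=[30,-5,25] → ·
    (5,3)@(11, 7): e=[22,-7,35] → ·
  covered (5 px):
    · · · · · · ·
    · · # · · · ·
    · · # # # # ·
    · · · · · · ·
    · · · · · · ·
    · · · · · · ·

Final: [[4,0],[5,0],[6,0],[2,1],[3,1],[4,1],[5,1],[3,2],[4,2]]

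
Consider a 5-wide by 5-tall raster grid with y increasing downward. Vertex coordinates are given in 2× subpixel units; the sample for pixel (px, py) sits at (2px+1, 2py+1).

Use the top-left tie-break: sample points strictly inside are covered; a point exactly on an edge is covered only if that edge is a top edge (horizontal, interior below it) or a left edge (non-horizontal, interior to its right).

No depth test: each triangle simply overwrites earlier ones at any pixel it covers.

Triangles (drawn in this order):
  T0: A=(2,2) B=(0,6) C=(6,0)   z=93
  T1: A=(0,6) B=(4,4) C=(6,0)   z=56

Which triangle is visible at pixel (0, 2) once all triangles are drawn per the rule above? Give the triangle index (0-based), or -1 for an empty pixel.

T0:
  2·area = 12  (B↔C swapped to make it positive)
  edge (2, 2)→(6, 0): d=(4,-2) top-left  bias=+0
  edge (6, 0)→(0, 6): d=(-6,6) right/bottom  bias=-1
  edge (0, 6)→(2, 2): d=(2,-4) top-left  bias=+0
    (2,0)@(5, 1): e=[2,0,10] → ·  [on edge]
    (1,1)@(3, 3): e=[6,0,6] → ·  [on edge]
    (0,2)@(1, 5): e=[10,0,2] → ·  [on edge]
  covered (0 px):
    · · · · ·
    · · · · ·
    · · · · ·
    · · · · ·
    · · · · ·
T1:
  2·area = 12  (B↔C swapped to make it positive)
  edge (0, 6)→(6, 0): d=(6,-6) top-left  bias=+0
  edge (6, 0)→(4, 4): d=(-2,4) right/bottom  bias=-1
  edge (4, 4)→(0, 6): d=(-4,2) right/bottom  bias=-1
    (2,0)@(5, 1): e=[0,2,10] → #  [on edge]
    (3,0)@(7, 1): e=[12,-6,6] → ·
    (1,1)@(3, 3): e=[0,6,6] → #  [on edge]
    (2,1)@(5, 3): e=[12,-2,2] → ·
    (0,2)@(1, 5): e=[0,10,2] → #  [on edge]
    (1,2)@(3, 5): e=[12,2,-2] → ·
    (0,3)@(1, 7): e=[12,6,-6] → ·
  covered (3 px):
    · · # · ·
    · # · · ·
    # · · · ·
    · · · · ·
    · · · · ·

Z-buffer (winner per pixel, '.' = empty):
  . . 1 . .
  . 1 . . .
  1 . . . .
  . . . . .
  . . . . .

Result: 1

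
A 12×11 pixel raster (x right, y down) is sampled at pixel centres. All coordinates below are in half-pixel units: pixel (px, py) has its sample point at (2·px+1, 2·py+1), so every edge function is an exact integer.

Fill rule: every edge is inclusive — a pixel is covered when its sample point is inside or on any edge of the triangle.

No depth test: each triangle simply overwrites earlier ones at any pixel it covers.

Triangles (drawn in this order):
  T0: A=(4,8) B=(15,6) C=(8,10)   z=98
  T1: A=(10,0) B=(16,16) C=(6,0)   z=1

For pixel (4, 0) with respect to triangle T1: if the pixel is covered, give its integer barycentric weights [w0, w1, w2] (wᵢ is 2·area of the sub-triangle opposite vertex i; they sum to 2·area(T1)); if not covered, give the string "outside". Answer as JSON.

T0:
  2·area = 30
  edge (4, 8)→(15, 6): d=(11,-2) inclusive
  edge (15, 6)→(8, 10): d=(-7,4) inclusive
  edge (8, 10)→(4, 8): d=(-4,-2) inclusive
    (5,3)@(11, 7): e=[3,9,18] → █
    (6,3)@(13, 7): e=[7,1,22] → █
    (7,3)@(15, 7): e=[11,-7,26] → ·
    (3,4)@(7, 9): e=[17,11,2] → █
    (4,4)@(9, 9): e=[21,3,6] → █
    (5,4)@(11, 9): e=[25,-5,10] → ·
    (6,4)@(13, 9): e=[29,-13,14] → ·
    (3,5)@(7, 11): e=[39,-3,-6] → ·
    (4,5)@(9, 11): e=[43,-11,-2] → ·
  covered (4 px):
    · · · · · · · · · · · ·
    · · · · · · · · · · · ·
    · · · · · · · · · · · ·
    · · · · · █ █ · · · · ·
    · · · █ █ · · · · · · ·
    · · · · · · · · · · · ·
    · · · · · · · · · · · ·
    · · · · · · · · · · · ·
    · · · · · · · · · · · ·
    · · · · · · · · · · · ·
    · · · · · · · · · · · ·
T1:
  2·area = 64
  edge (10, 0)→(16, 16): d=(6,16) inclusive
  edge (16, 16)→(6, 0): d=(-10,-16) inclusive
  edge (6, 0)→(10, 0): d=(4,0) inclusive
    (3,0)@(7, 1): e=[54,6,4] → █
    (4,0)@(9, 1): e=[22,38,4] → █
    (5,0)@(11, 1): e=[-10,70,4] → ·
    (3,1)@(7, 3): e=[66,-14,12] → ·
    (4,1)@(9, 3): e=[34,18,12] → █
    (5,1)@(11, 3): e=[2,50,12] → █
    (6,1)@(13, 3): e=[-30,82,12] → ·
    (4,2)@(9, 5): e=[46,-2,20] → ·
    (5,2)@(11, 5): e=[14,30,20] → █
    (6,2)@(13, 5): e=[-18,62,20] → ·
    (5,3)@(11, 7): e=[26,10,28] → █
    (6,3)@(13, 7): e=[-6,42,28] → ·
  covered (8 px):
    · · · █ █ · · · · · · ·
    · · · · █ █ · · · · · ·
    · · · · · █ · · · · · ·
    · · · · · █ · · · · · ·
    · · · · · · █ · · · · ·
    · · · · · · █ · · · · ·
    · · · · · · · · · · · ·
    · · · · · · · · · · · ·
    · · · · · · · · · · · ·
    · · · · · · · · · · · ·
    · · · · · · · · · · · ·

Answer: [38,4,22]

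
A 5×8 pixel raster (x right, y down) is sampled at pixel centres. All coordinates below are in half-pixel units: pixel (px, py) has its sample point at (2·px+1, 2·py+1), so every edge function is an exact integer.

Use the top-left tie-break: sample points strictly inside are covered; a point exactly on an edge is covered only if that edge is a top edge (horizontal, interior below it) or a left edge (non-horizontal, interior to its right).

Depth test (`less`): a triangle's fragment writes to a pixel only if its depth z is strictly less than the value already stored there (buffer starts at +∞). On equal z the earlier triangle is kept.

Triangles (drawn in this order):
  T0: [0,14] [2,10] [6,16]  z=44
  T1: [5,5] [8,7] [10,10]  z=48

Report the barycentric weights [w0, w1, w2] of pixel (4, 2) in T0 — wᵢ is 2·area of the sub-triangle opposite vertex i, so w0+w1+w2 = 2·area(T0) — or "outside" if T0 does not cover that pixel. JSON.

T0:
  2·area = 28
  edge (0, 14)→(2, 10): d=(2,-4) top-left  bias=+0
  edge (2, 10)→(6, 16): d=(4,6) right/bottom  bias=-1
  edge (6, 16)→(0, 14): d=(-6,-2) top-left  bias=+0
    (0,6)@(1, 13): e=[2,18,8] → █
    (1,6)@(3, 13): e=[10,6,12] → █
    (2,6)@(5, 13): e=[18,-6,16] → ·
    (0,7)@(1, 15): e=[6,26,-4] → ·
    (1,7)@(3, 15): e=[14,14,0] → █  [on edge]
    (2,7)@(5, 15): e=[22,2,4] → █
    (3,7)@(7, 15): e=[30,-10,8] → ·
  covered (4 px):
    · · · · ·
    · · · · ·
    · · · · ·
    · · · · ·
    · · · · ·
    · · · · ·
    █ █ · · ·
    · █ █ · ·
T1:
  2·area = 5
  edge (5, 5)→(8, 7): d=(3,2) right/bottom  bias=-1
  edge (8, 7)→(10, 10): d=(2,3) right/bottom  bias=-1
  edge (10, 10)→(5, 5): d=(-5,-5) top-left  bias=+0
    (0,0)@(1, 1): e=[-4,9,0] → ·  [on edge]
    (1,1)@(3, 3): e=[-2,7,0] → ·  [on edge]
    (2,2)@(5, 5): e=[0,5,0] → ·  [on edge]
    (3,3)@(7, 7): e=[2,3,0] → █  [on edge]
    (4,3)@(9, 7): e=[-2,-3,10] → ·
    (3,4)@(7, 9): e=[8,7,-10] → ·
    (4,4)@(9, 9): e=[4,1,0] → █  [on edge]
    (4,5)@(9, 11): e=[10,5,-10] → ·
  covered (2 px):
    · · · · ·
    · · · · ·
    · · · · ·
    · · · █ ·
    · · · · █
    · · · · ·
    · · · · ·
    · · · · ·

Final: "outside"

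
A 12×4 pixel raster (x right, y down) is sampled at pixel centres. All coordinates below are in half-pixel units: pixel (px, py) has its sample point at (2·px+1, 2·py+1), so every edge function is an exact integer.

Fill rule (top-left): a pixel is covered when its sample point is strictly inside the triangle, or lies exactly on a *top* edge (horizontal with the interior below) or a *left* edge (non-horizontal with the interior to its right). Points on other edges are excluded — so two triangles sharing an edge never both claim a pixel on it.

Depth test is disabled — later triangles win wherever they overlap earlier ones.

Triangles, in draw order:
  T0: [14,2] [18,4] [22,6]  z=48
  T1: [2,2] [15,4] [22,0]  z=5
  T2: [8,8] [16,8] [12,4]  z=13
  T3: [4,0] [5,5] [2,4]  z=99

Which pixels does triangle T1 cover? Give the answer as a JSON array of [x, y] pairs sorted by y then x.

T0:
  degenerate (2·area = 0) — covers nothing
T1:
  2·area = 66  (B↔C swapped to make it positive)
  edge (2, 2)→(22, 0): d=(20,-2) top-left  bias=+0
  edge (22, 0)→(15, 4): d=(-7,4) right/bottom  bias=-1
  edge (15, 4)→(2, 2): d=(-13,-2) top-left  bias=+0
    (6,0)@(13, 1): e=[2,29,35] → X
    (7,0)@(15, 1): e=[6,21,39] → X
    (8,0)@(17, 1): e=[10,13,43] → X
    (9,0)@(19, 1): e=[14,5,47] → X
    (10,0)@(21, 1): e=[18,-3,51] → .
    (4,1)@(9, 3): e=[34,31,1] → X
    (5,1)@(11, 3): e=[38,23,5] → X
    (8,1)@(17, 3): e=[50,-1,17] → .
    (9,1)@(19, 3): e=[54,-9,21] → .
    (4,2)@(9, 5): e=[74,17,-25] → .
    (5,2)@(11, 5): e=[78,9,-21] → .
    (6,2)@(13, 5): e=[82,1,-17] → .
  covered (8 px):
    . . . . . . X X X X . .
    . . . . X X X X . . . .
    . . . . . . . . . . . .
    . . . . . . . . . . . .
T2:
  2·area = 32  (B↔C swapped to make it positive)
  edge (8, 8)→(12, 4): d=(4,-4) top-left  bias=+0
  edge (12, 4)→(16, 8): d=(4,4) right/bottom  bias=-1
  edge (16, 8)→(8, 8): d=(-8,0) right/bottom  bias=-1
    (4,0)@(9, 1): e=[-24,0,56] → .  [on edge]
    (7,0)@(15, 1): e=[0,-24,56] → .  [on edge]
    (5,1)@(11, 3): e=[-8,0,40] → .  [on edge]
    (6,1)@(13, 3): e=[0,-8,40] → .  [on edge]
    (5,2)@(11, 5): e=[0,8,24] → X  [on edge]
    (6,2)@(13, 5): e=[8,0,24] → .  [on edge]
    (4,3)@(9, 7): e=[0,24,8] → X  [on edge]
    (6,3)@(13, 7): e=[16,8,8] → X
    (7,3)@(15, 7): e=[24,0,8] → .  [on edge]
  covered (4 px):
    . . . . . . . . . . . .
    . . . . . . . . . . . .
    . . . . . X . . . . . .
    . . . . X X X . . . . .
T3:
  2·area = 14
  edge (4, 0)→(5, 5): d=(1,5) right/bottom  bias=-1
  edge (5, 5)→(2, 4): d=(-3,-1) top-left  bias=+0
  edge (2, 4)→(4, 0): d=(2,-4) top-left  bias=+0
    (1,1)@(3, 3): e=[8,4,2] → X
    (2,1)@(5, 3): e=[-2,6,10] → .
    (1,2)@(3, 5): e=[10,-2,6] → .
    (2,2)@(5, 5): e=[0,0,14] → .  [on edge]
    (5,3)@(11, 7): e=[-28,0,42] → .  [on edge]
  covered (1 px):
    . . . . . . . . . . . .
    . X . . . . . . . . . .
    . . . . . . . . . . . .
    . . . . . . . . . . . .

Final: [[6,0],[7,0],[8,0],[9,0],[4,1],[5,1],[6,1],[7,1]]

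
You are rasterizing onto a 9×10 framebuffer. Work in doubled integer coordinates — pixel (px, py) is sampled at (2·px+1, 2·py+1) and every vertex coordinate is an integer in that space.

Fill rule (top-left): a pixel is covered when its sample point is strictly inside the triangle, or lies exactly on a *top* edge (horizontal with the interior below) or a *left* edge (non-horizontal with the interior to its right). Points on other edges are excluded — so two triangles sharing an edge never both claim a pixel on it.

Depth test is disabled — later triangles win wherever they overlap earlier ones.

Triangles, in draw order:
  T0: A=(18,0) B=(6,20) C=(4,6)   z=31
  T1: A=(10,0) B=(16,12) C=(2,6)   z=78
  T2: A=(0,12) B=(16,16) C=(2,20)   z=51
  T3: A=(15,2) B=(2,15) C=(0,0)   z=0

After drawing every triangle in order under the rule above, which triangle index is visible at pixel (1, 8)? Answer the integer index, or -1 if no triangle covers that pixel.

T0:
  2·area = 208
  edge (18, 0)→(6, 20): d=(-12,20) right/bottom  bias=-1
  edge (6, 20)→(4, 6): d=(-2,-14) top-left  bias=+0
  edge (4, 6)→(18, 0): d=(14,-6) top-left  bias=+0
    (8,0)@(17, 1): e=[8,192,8] → #
    (5,1)@(11, 3): e=[104,104,0] → #  [on edge]
    (6,1)@(13, 3): e=[64,132,12] → #
    (7,1)@(15, 3): e=[24,160,24] → #
    (8,1)@(17, 3): e=[-16,188,36] → ·
    (3,2)@(7, 5): e=[160,44,4] → #
    (4,2)@(9, 5): e=[120,72,16] → #
    (7,2)@(15, 5): e=[0,156,52] → ·  [on edge]
    (2,3)@(5, 7): e=[176,12,20] → #
    (7,3)@(15, 7): e=[-24,152,80] → ·
    (2,4)@(5, 9): e=[152,8,48] → #
    (6,4)@(13, 9): e=[-8,120,96] → ·
    (2,6)@(5, 13): e=[104,0,104] → #  [on edge]
    (4,7)@(9, 15): e=[0,52,156] → ·  [on edge]
  covered (26 px):
    · · · · · · · · #
    · · · · · # # # ·
    · · · # # # # · ·
    · · # # # # # · ·
    · · # # # # · · ·
    · · # # # # · · ·
    · · # # # · · · ·
    · · · # · · · · ·
    · · · # · · · · ·
    · · · · · · · · ·
T1:
  2·area = 132
  edge (10, 0)→(16, 12): d=(6,12) right/bottom  bias=-1
  edge (16, 12)→(2, 6): d=(-14,-6) top-left  bias=+0
  edge (2, 6)→(10, 0): d=(8,-6) top-left  bias=+0
    (4,0)@(9, 1): e=[18,112,2] → #
    (5,0)@(11, 1): e=[-6,124,14] → ·
    (3,1)@(7, 3): e=[54,72,6] → #
    (5,1)@(11, 3): e=[6,96,30] → #
    (6,1)@(13, 3): e=[-18,108,42] → ·
    (2,2)@(5, 5): e=[90,32,10] → #
    (6,2)@(13, 5): e=[-6,80,58] → ·
    (2,3)@(5, 7): e=[102,4,26] → #
    (6,3)@(13, 7): e=[6,52,74] → #
    (7,3)@(15, 7): e=[-18,64,86] → ·
    (2,4)@(5, 9): e=[114,-24,42] → ·
    (3,4)@(7, 9): e=[90,-12,54] → ·
    (4,4)@(9, 9): e=[66,0,66] → #  [on edge]
  covered (17 px):
    · · · · # · · · ·
    · · · # # # · · ·
    · · # # # # · · ·
    · · # # # # # · ·
    · · · · # # # · ·
    · · · · · · · # ·
    · · · · · · · · ·
    · · · · · · · · ·
    · · · · · · · · ·
    · · · · · · · · ·
T2:
  2·area = 120
  edge (0, 12)→(16, 16): d=(16,4) right/bottom  bias=-1
  edge (16, 16)→(2, 20): d=(-14,4) right/bottom  bias=-1
  edge (2, 20)→(0, 12): d=(-2,-8) top-left  bias=+0
    (0,6)@(1, 13): e=[12,102,6] → #
    (1,6)@(3, 13): e=[4,94,22] → #
    (2,6)@(5, 13): e=[-4,86,38] → ·
    (0,7)@(1, 15): e=[44,74,2] → #
    (2,7)@(5, 15): e=[28,58,34] → #
    (3,7)@(7, 15): e=[20,50,50] → #
    (4,7)@(9, 15): e=[12,42,66] → #
    (5,7)@(11, 15): e=[4,34,82] → #
    (6,7)@(13, 15): e=[-4,26,98] → ·
    (0,8)@(1, 17): e=[76,46,-2] → ·
    (1,8)@(3, 17): e=[68,38,14] → #
    (6,8)@(13, 17): e=[28,-2,94] → ·
  covered (15 px):
    · · · · · · · · ·
    · · · · · · · · ·
    · · · · · · · · ·
    · · · · · · · · ·
    · · · · · · · · ·
    · · · · · · · · ·
    # # · · · · · · ·
    # # # # # # · · ·
    · # # # # # · · ·
    · # # · · · · · ·
T3:
  2·area = 221
  edge (15, 2)→(2, 15): d=(-13,13) right/bottom  bias=-1
  edge (2, 15)→(0, 0): d=(-2,-15) top-left  bias=+0
  edge (0, 0)→(15, 2): d=(15,2) right/bottom  bias=-1
    (0,0)@(1, 1): e=[195,13,13] → #
    (1,0)@(3, 1): e=[169,43,9] → #
    (2,0)@(5, 1): e=[143,73,5] → #
    (3,0)@(7, 1): e=[117,103,1] → #
    (4,0)@(9, 1): e=[91,133,-3] → ·
    (0,1)@(1, 3): e=[169,9,43] → #
    (4,1)@(9, 3): e=[65,129,27] → #
    (5,1)@(11, 3): e=[39,159,23] → #
    (6,1)@(13, 3): e=[13,189,19] → #
    (7,1)@(15, 3): e=[-13,219,15] → ·
    (0,2)@(1, 5): e=[143,5,73] → #
    (6,2)@(13, 5): e=[-13,185,49] → ·
  covered (28 px):
    # # # # · · · · ·
    # # # # # # # · ·
    # # # # # # · · ·
    # # # # # · · · ·
    · # # # · · · · ·
    · # # · · · · · ·
    · # · · · · · · ·
    · · · · · · · · ·
    · · · · · · · · ·
    · · · · · · · · ·

Z-buffer (winner per pixel, '.' = empty):
  3 3 3 3 1 . . . 0
  3 3 3 3 3 3 3 0 .
  3 3 3 3 3 3 0 . .
  3 3 3 3 3 1 1 . .
  . 3 3 3 1 1 1 . .
  . 3 3 0 0 0 . 1 .
  2 3 0 0 0 . . . .
  2 2 2 2 2 2 . . .
  . 2 2 2 2 2 . . .
  . 2 2 . . . . . .

Result: 2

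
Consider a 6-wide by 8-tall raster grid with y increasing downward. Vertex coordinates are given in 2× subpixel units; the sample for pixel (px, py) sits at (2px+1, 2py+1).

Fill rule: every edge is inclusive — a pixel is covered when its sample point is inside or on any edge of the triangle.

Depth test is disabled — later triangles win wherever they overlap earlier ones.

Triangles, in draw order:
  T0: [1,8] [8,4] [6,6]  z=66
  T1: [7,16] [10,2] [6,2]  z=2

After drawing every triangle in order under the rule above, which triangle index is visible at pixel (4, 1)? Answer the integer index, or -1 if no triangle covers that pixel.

T0:
  2·area = 6
  edge (1, 8)→(8, 4): d=(7,-4) inclusive
  edge (8, 4)→(6, 6): d=(-2,2) inclusive
  edge (6, 6)→(1, 8): d=(-5,2) inclusive
    (5,0)@(11, 1): e=[-9,0,15] → .  [on edge]
    (4,1)@(9, 3): e=[-3,0,9] → .  [on edge]
    (3,2)@(7, 5): e=[3,0,3] → X  [on edge]
    (4,2)@(9, 5): e=[11,-4,-1] → .
    (1,3)@(3, 7): e=[1,4,1] → X
    (2,3)@(5, 7): e=[9,0,-3] → .  [on edge]
    (3,3)@(7, 7): e=[17,-4,-7] → .
    (1,4)@(3, 9): e=[15,0,-9] → .  [on edge]
    (0,5)@(1, 11): e=[21,0,-15] → .  [on edge]
  covered (2 px):
    . . . . . .
    . . . . . .
    . . . X . .
    . X . . . .
    . . . . . .
    . . . . . .
    . . . . . .
    . . . . . .
T1:
  2·area = 56  (B↔C swapped to make it positive)
  edge (7, 16)→(6, 2): d=(-1,-14) inclusive
  edge (6, 2)→(10, 2): d=(4,0) inclusive
  edge (10, 2)→(7, 16): d=(-3,14) inclusive
    (3,1)@(7, 3): e=[13,4,39] → X
    (4,1)@(9, 3): e=[41,4,11] → X
    (5,1)@(11, 3): e=[69,4,-17] → .
    (3,2)@(7, 5): e=[11,12,33] → X
    (5,2)@(11, 5): e=[67,12,-23] → .
    (3,3)@(7, 7): e=[9,20,27] → X
    (4,3)@(9, 7): e=[37,20,-1] → .
    (3,4)@(7, 9): e=[7,28,21] → X
    (4,4)@(9, 9): e=[35,28,-7] → .
    (3,5)@(7, 11): e=[5,36,15] → X
    (4,5)@(9, 11): e=[33,36,-13] → .
    (3,6)@(7, 13): e=[3,44,9] → X
  covered (9 px):
    . . . . . .
    . . . X X .
    . . . X X .
    . . . X . .
    . . . X . .
    . . . X . .
    . . . X . .
    . . . X . .

Z-buffer (winner per pixel, '.' = empty):
  . . . . . .
  . . . 1 1 .
  . . . 1 1 .
  . 0 . 1 . .
  . . . 1 . .
  . . . 1 . .
  . . . 1 . .
  . . . 1 . .

Final: 1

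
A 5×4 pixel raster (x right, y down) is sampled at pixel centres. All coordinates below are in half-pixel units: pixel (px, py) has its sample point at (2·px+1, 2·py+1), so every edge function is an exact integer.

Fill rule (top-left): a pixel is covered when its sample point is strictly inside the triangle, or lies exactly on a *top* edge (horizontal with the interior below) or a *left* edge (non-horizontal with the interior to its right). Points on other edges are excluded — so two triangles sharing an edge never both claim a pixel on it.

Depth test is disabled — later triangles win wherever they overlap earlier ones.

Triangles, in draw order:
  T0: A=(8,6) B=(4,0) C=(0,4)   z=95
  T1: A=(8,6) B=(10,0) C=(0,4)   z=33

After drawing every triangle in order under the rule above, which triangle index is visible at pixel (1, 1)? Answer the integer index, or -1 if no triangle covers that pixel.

T0:
  2·area = 40  (B↔C swapped to make it positive)
  edge (8, 6)→(0, 4): d=(-8,-2) top-left  bias=+0
  edge (0, 4)→(4, 0): d=(4,-4) top-left  bias=+0
  edge (4, 0)→(8, 6): d=(4,6) right/bottom  bias=-1
    (1,0)@(3, 1): e=[30,0,10] → X  [on edge]
    (2,0)@(5, 1): e=[34,8,-2] → .
    (0,1)@(1, 3): e=[10,0,30] → X  [on edge]
    (2,1)@(5, 3): e=[18,16,6] → X
    (3,1)@(7, 3): e=[22,24,-6] → .
    (0,2)@(1, 5): e=[-6,8,38] → .
    (1,2)@(3, 5): e=[-2,16,26] → .
    (2,2)@(5, 5): e=[2,24,14] → X
    (3,2)@(7, 5): e=[6,32,2] → X
    (4,2)@(9, 5): e=[10,40,-10] → .
    (2,3)@(5, 7): e=[-14,32,22] → .
    (3,3)@(7, 7): e=[-10,40,10] → .
  covered (6 px):
    . X . . .
    X X X . .
    . . X X .
    . . . . .
T1:
  2·area = 52  (B↔C swapped to make it positive)
  edge (8, 6)→(0, 4): d=(-8,-2) top-left  bias=+0
  edge (0, 4)→(10, 0): d=(10,-4) top-left  bias=+0
  edge (10, 0)→(8, 6): d=(-2,6) right/bottom  bias=-1
    (4,0)@(9, 1): e=[42,6,4] → X
    (1,1)@(3, 3): e=[14,2,36] → X
    (2,1)@(5, 3): e=[18,10,24] → X
    (3,1)@(7, 3): e=[22,18,12] → X
    (4,1)@(9, 3): e=[26,26,0] → .  [on edge]
    (1,2)@(3, 5): e=[-2,22,32] → .
    (2,2)@(5, 5): e=[2,30,20] → X
    (4,2)@(9, 5): e=[10,46,-4] → .
    (2,3)@(5, 7): e=[-14,50,16] → .
    (3,3)@(7, 7): e=[-10,58,4] → .
  covered (6 px):
    . . . . X
    . X X X .
    . . X X .
    . . . . .

Z-buffer (winner per pixel, '.' = empty):
  . 0 . . 1
  0 1 1 1 .
  . . 1 1 .
  . . . . .

Result: 1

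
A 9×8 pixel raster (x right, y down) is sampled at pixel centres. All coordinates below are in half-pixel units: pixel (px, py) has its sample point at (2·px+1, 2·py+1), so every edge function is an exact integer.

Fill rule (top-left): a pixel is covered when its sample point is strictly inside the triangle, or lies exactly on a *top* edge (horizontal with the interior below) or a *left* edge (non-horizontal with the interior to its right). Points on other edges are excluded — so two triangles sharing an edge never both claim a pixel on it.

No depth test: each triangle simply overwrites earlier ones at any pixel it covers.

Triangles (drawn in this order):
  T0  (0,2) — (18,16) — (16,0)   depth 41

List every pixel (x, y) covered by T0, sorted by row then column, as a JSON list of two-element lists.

T0:
  2·area = 260  (B↔C swapped to make it positive)
  edge (0, 2)→(16, 0): d=(16,-2) top-left  bias=+0
  edge (16, 0)→(18, 16): d=(2,16) right/bottom  bias=-1
  edge (18, 16)→(0, 2): d=(-18,-14) top-left  bias=+0
    (4,0)@(9, 1): e=[2,114,144] → #
    (5,0)@(11, 1): e=[6,82,172] → #
    (6,0)@(13, 1): e=[10,50,200] → #
    (7,0)@(15, 1): e=[14,18,228] → #
    (8,0)@(17, 1): e=[18,-14,256] → ·
    (1,1)@(3, 3): e=[22,214,24] → #
    (2,1)@(5, 3): e=[26,182,52] → #
    (3,1)@(7, 3): e=[30,150,80] → #
    (8,1)@(17, 3): e=[50,-10,220] → ·
    (1,2)@(3, 5): e=[54,218,-12] → ·
    (2,2)@(5, 5): e=[58,186,16] → #
    (8,2)@(17, 5): e=[82,-6,184] → ·
    (4,4)@(9, 9): e=[130,130,0] → #  [on edge]
  covered (33 px):
    · · · · # # # # ·
    · # # # # # # # ·
    · · # # # # # # ·
    · · · # # # # # ·
    · · · · # # # # #
    · · · · · · # # #
    · · · · · · · # #
    · · · · · · · · #

Result: [[4,0],[5,0],[6,0],[7,0],[1,1],[2,1],[3,1],[4,1],[5,1],[6,1],[7,1],[2,2],[3,2],[4,2],[5,2],[6,2],[7,2],[3,3],[4,3],[5,3],[6,3],[7,3],[4,4],[5,4],[6,4],[7,4],[8,4],[6,5],[7,5],[8,5],[7,6],[8,6],[8,7]]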